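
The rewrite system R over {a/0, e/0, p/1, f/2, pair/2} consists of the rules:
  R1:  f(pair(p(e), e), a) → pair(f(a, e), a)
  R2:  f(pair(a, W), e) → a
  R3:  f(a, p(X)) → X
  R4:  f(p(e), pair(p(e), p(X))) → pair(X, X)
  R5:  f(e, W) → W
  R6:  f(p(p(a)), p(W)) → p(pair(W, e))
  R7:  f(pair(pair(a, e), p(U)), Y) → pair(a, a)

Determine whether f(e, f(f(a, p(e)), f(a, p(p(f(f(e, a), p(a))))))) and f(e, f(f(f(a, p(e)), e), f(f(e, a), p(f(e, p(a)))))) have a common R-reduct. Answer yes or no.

Reduce t₁ = f(e, f(f(a, p(e)), f(a, p(p(f(f(e, a), p(a))))))):
1. f(e, f(f(a, p(e)), f(a, p(p(f(f(e, a), p(a)))))))  →  f(f(a, p(e)), f(a, p(p(f(f(e, a), p(a))))))   [R5 at ε]
2. f(f(a, p(e)), f(a, p(p(f(f(e, a), p(a))))))  →  f(e, f(a, p(p(f(f(e, a), p(a))))))   [R3 at 1]
3. f(e, f(a, p(p(f(f(e, a), p(a))))))  →  f(a, p(p(f(f(e, a), p(a)))))   [R5 at ε]
4. f(a, p(p(f(f(e, a), p(a)))))  →  p(f(f(e, a), p(a)))   [R3 at ε]
5. p(f(f(e, a), p(a)))  →  p(f(a, p(a)))   [R5 at 1.1]
6. p(f(a, p(a)))  →  p(a)   [R3 at 1]

Reduce t₂ = f(e, f(f(f(a, p(e)), e), f(f(e, a), p(f(e, p(a)))))):
1. f(e, f(f(f(a, p(e)), e), f(f(e, a), p(f(e, p(a))))))  →  f(f(f(a, p(e)), e), f(f(e, a), p(f(e, p(a)))))   [R5 at ε]
2. f(f(f(a, p(e)), e), f(f(e, a), p(f(e, p(a)))))  →  f(f(e, e), f(f(e, a), p(f(e, p(a)))))   [R3 at 1.1]
3. f(f(e, e), f(f(e, a), p(f(e, p(a)))))  →  f(e, f(f(e, a), p(f(e, p(a)))))   [R5 at 1]
4. f(e, f(f(e, a), p(f(e, p(a)))))  →  f(f(e, a), p(f(e, p(a))))   [R5 at ε]
5. f(f(e, a), p(f(e, p(a))))  →  f(a, p(f(e, p(a))))   [R5 at 1]
6. f(a, p(f(e, p(a))))  →  f(e, p(a))   [R3 at ε]
7. f(e, p(a))  →  p(a)   [R5 at ε]

yes — NF(t₁) = p(a), NF(t₂) = p(a)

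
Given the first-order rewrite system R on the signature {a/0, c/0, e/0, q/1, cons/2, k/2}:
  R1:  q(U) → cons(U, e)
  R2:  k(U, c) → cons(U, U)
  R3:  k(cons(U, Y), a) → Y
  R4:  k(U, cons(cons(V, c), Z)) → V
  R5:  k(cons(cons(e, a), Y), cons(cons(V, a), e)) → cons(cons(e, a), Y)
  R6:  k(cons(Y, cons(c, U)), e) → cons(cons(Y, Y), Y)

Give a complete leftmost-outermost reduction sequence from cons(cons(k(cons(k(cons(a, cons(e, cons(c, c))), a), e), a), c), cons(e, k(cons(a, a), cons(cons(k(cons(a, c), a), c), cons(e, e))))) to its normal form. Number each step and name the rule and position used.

cons(cons(e, c), cons(e, c))

1. cons(cons(k(cons(k(cons(a, cons(e, cons(c, c))), a), e), a), c), cons(e, k(cons(a, a), cons(cons(k(cons(a, c), a), c), cons(e, e)))))  →  cons(cons(e, c), cons(e, k(cons(a, a), cons(cons(k(cons(a, c), a), c), cons(e, e)))))   [R3 at 1.1]
2. cons(cons(e, c), cons(e, k(cons(a, a), cons(cons(k(cons(a, c), a), c), cons(e, e)))))  →  cons(cons(e, c), cons(e, k(cons(a, c), a)))   [R4 at 2.2]
3. cons(cons(e, c), cons(e, k(cons(a, c), a)))  →  cons(cons(e, c), cons(e, c))   [R3 at 2.2]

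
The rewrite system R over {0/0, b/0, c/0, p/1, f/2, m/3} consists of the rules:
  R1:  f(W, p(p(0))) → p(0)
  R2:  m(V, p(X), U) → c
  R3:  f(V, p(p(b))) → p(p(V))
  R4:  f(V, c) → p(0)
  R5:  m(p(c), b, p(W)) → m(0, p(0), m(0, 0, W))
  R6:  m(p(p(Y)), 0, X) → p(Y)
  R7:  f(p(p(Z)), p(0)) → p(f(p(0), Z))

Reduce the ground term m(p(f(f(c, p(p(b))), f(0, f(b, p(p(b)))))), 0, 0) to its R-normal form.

1. m(p(f(f(c, p(p(b))), f(0, f(b, p(p(b)))))), 0, 0)  →  m(p(f(p(p(c)), f(0, f(b, p(p(b)))))), 0, 0)   [R3 at 1.1.1]
2. m(p(f(p(p(c)), f(0, f(b, p(p(b)))))), 0, 0)  →  m(p(f(p(p(c)), f(0, p(p(b))))), 0, 0)   [R3 at 1.1.2.2]
3. m(p(f(p(p(c)), f(0, p(p(b))))), 0, 0)  →  m(p(f(p(p(c)), p(p(0)))), 0, 0)   [R3 at 1.1.2]
4. m(p(f(p(p(c)), p(p(0)))), 0, 0)  →  m(p(p(0)), 0, 0)   [R1 at 1.1]
5. m(p(p(0)), 0, 0)  →  p(0)   [R6 at ε]

p(0)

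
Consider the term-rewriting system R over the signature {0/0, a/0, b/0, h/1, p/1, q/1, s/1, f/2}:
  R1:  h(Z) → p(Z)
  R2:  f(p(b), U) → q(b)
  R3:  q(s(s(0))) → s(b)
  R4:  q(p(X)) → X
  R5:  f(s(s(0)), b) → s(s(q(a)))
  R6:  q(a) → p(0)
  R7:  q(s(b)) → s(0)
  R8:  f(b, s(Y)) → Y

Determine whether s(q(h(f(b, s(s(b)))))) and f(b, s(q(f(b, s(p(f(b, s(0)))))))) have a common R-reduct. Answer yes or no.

no — NF(t₁) = s(s(b)), NF(t₂) = 0

Reduce t₁ = s(q(h(f(b, s(s(b)))))):
1. s(q(h(f(b, s(s(b))))))  →  s(q(p(f(b, s(s(b))))))   [R1 at 1.1]
2. s(q(p(f(b, s(s(b))))))  →  s(f(b, s(s(b))))   [R4 at 1]
3. s(f(b, s(s(b))))  →  s(s(b))   [R8 at 1]

Reduce t₂ = f(b, s(q(f(b, s(p(f(b, s(0)))))))):
1. f(b, s(q(f(b, s(p(f(b, s(0))))))))  →  q(f(b, s(p(f(b, s(0))))))   [R8 at ε]
2. q(f(b, s(p(f(b, s(0))))))  →  q(p(f(b, s(0))))   [R8 at 1]
3. q(p(f(b, s(0))))  →  f(b, s(0))   [R4 at ε]
4. f(b, s(0))  →  0   [R8 at ε]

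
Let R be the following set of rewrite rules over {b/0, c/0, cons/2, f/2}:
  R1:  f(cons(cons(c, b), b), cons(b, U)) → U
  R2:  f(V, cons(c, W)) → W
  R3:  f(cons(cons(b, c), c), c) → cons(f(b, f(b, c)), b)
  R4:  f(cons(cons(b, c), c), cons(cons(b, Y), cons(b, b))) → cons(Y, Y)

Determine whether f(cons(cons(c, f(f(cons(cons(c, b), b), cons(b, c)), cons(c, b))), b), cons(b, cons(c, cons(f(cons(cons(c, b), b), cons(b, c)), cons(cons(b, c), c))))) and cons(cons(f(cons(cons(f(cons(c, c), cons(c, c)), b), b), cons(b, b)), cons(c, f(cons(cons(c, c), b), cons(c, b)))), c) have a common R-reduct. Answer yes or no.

no — NF(t₁) = cons(c, cons(c, cons(cons(b, c), c))), NF(t₂) = cons(cons(b, cons(c, b)), c)

Reduce t₁ = f(cons(cons(c, f(f(cons(cons(c, b), b), cons(b, c)), cons(c, b))), b), cons(b, cons(c, cons(f(cons(cons(c, b), b), cons(b, c)), cons(cons(b, c), c))))):
1. f(cons(cons(c, f(f(cons(cons(c, b), b), cons(b, c)), cons(c, b))), b), cons(b, cons(c, cons(f(cons(cons(c, b), b), cons(b, c)), cons(cons(b, c), c)))))  →  f(cons(cons(c, b), b), cons(b, cons(c, cons(f(cons(cons(c, b), b), cons(b, c)), cons(cons(b, c), c)))))   [R2 at 1.1.2]
2. f(cons(cons(c, b), b), cons(b, cons(c, cons(f(cons(cons(c, b), b), cons(b, c)), cons(cons(b, c), c)))))  →  cons(c, cons(f(cons(cons(c, b), b), cons(b, c)), cons(cons(b, c), c)))   [R1 at ε]
3. cons(c, cons(f(cons(cons(c, b), b), cons(b, c)), cons(cons(b, c), c)))  →  cons(c, cons(c, cons(cons(b, c), c)))   [R1 at 2.1]

Reduce t₂ = cons(cons(f(cons(cons(f(cons(c, c), cons(c, c)), b), b), cons(b, b)), cons(c, f(cons(cons(c, c), b), cons(c, b)))), c):
1. cons(cons(f(cons(cons(f(cons(c, c), cons(c, c)), b), b), cons(b, b)), cons(c, f(cons(cons(c, c), b), cons(c, b)))), c)  →  cons(cons(f(cons(cons(c, b), b), cons(b, b)), cons(c, f(cons(cons(c, c), b), cons(c, b)))), c)   [R2 at 1.1.1.1.1]
2. cons(cons(f(cons(cons(c, b), b), cons(b, b)), cons(c, f(cons(cons(c, c), b), cons(c, b)))), c)  →  cons(cons(b, cons(c, f(cons(cons(c, c), b), cons(c, b)))), c)   [R1 at 1.1]
3. cons(cons(b, cons(c, f(cons(cons(c, c), b), cons(c, b)))), c)  →  cons(cons(b, cons(c, b)), c)   [R2 at 1.2.2]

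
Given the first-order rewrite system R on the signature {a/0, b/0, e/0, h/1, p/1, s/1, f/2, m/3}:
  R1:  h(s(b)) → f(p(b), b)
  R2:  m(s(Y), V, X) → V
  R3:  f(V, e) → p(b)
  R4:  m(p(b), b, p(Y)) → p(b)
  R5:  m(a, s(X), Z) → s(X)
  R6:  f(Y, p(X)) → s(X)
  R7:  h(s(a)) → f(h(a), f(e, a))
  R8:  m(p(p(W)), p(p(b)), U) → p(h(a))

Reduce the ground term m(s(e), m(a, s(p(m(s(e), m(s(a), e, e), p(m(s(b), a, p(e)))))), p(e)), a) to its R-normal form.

1. m(s(e), m(a, s(p(m(s(e), m(s(a), e, e), p(m(s(b), a, p(e)))))), p(e)), a)  →  m(a, s(p(m(s(e), m(s(a), e, e), p(m(s(b), a, p(e)))))), p(e))   [R2 at ε]
2. m(a, s(p(m(s(e), m(s(a), e, e), p(m(s(b), a, p(e)))))), p(e))  →  s(p(m(s(e), m(s(a), e, e), p(m(s(b), a, p(e))))))   [R5 at ε]
3. s(p(m(s(e), m(s(a), e, e), p(m(s(b), a, p(e))))))  →  s(p(m(s(a), e, e)))   [R2 at 1.1]
4. s(p(m(s(a), e, e)))  →  s(p(e))   [R2 at 1.1]

s(p(e))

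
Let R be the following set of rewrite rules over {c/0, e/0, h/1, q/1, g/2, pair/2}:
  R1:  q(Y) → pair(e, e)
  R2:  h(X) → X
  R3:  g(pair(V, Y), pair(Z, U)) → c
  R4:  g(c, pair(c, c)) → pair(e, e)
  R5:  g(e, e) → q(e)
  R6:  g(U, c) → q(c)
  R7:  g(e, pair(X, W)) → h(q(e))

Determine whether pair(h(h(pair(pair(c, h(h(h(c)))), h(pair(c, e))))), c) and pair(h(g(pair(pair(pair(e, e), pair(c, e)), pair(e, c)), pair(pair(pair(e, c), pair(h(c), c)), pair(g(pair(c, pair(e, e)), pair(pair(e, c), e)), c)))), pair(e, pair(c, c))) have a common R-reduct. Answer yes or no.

no — NF(t₁) = pair(pair(pair(c, c), pair(c, e)), c), NF(t₂) = pair(c, pair(e, pair(c, c)))

Reduce t₁ = pair(h(h(pair(pair(c, h(h(h(c)))), h(pair(c, e))))), c):
1. pair(h(h(pair(pair(c, h(h(h(c)))), h(pair(c, e))))), c)  →  pair(h(pair(pair(c, h(h(h(c)))), h(pair(c, e)))), c)   [R2 at 1]
2. pair(h(pair(pair(c, h(h(h(c)))), h(pair(c, e)))), c)  →  pair(pair(pair(c, h(h(h(c)))), h(pair(c, e))), c)   [R2 at 1]
3. pair(pair(pair(c, h(h(h(c)))), h(pair(c, e))), c)  →  pair(pair(pair(c, h(h(c))), h(pair(c, e))), c)   [R2 at 1.1.2]
4. pair(pair(pair(c, h(h(c))), h(pair(c, e))), c)  →  pair(pair(pair(c, h(c)), h(pair(c, e))), c)   [R2 at 1.1.2]
5. pair(pair(pair(c, h(c)), h(pair(c, e))), c)  →  pair(pair(pair(c, c), h(pair(c, e))), c)   [R2 at 1.1.2]
6. pair(pair(pair(c, c), h(pair(c, e))), c)  →  pair(pair(pair(c, c), pair(c, e)), c)   [R2 at 1.2]

Reduce t₂ = pair(h(g(pair(pair(pair(e, e), pair(c, e)), pair(e, c)), pair(pair(pair(e, c), pair(h(c), c)), pair(g(pair(c, pair(e, e)), pair(pair(e, c), e)), c)))), pair(e, pair(c, c))):
1. pair(h(g(pair(pair(pair(e, e), pair(c, e)), pair(e, c)), pair(pair(pair(e, c), pair(h(c), c)), pair(g(pair(c, pair(e, e)), pair(pair(e, c), e)), c)))), pair(e, pair(c, c)))  →  pair(g(pair(pair(pair(e, e), pair(c, e)), pair(e, c)), pair(pair(pair(e, c), pair(h(c), c)), pair(g(pair(c, pair(e, e)), pair(pair(e, c), e)), c))), pair(e, pair(c, c)))   [R2 at 1]
2. pair(g(pair(pair(pair(e, e), pair(c, e)), pair(e, c)), pair(pair(pair(e, c), pair(h(c), c)), pair(g(pair(c, pair(e, e)), pair(pair(e, c), e)), c))), pair(e, pair(c, c)))  →  pair(c, pair(e, pair(c, c)))   [R3 at 1]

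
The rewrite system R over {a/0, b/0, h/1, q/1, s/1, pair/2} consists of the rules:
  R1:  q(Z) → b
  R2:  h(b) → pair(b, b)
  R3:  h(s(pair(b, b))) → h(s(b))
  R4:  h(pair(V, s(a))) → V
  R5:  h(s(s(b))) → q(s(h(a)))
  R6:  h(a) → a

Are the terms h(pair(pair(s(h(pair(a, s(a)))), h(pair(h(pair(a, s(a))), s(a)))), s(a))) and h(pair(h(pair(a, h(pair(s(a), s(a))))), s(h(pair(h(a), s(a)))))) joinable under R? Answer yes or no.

no — NF(t₁) = pair(s(a), a), NF(t₂) = a

Reduce t₁ = h(pair(pair(s(h(pair(a, s(a)))), h(pair(h(pair(a, s(a))), s(a)))), s(a))):
1. h(pair(pair(s(h(pair(a, s(a)))), h(pair(h(pair(a, s(a))), s(a)))), s(a)))  →  pair(s(h(pair(a, s(a)))), h(pair(h(pair(a, s(a))), s(a))))   [R4 at ε]
2. pair(s(h(pair(a, s(a)))), h(pair(h(pair(a, s(a))), s(a))))  →  pair(s(a), h(pair(h(pair(a, s(a))), s(a))))   [R4 at 1.1]
3. pair(s(a), h(pair(h(pair(a, s(a))), s(a))))  →  pair(s(a), h(pair(a, s(a))))   [R4 at 2]
4. pair(s(a), h(pair(a, s(a))))  →  pair(s(a), a)   [R4 at 2]

Reduce t₂ = h(pair(h(pair(a, h(pair(s(a), s(a))))), s(h(pair(h(a), s(a)))))):
1. h(pair(h(pair(a, h(pair(s(a), s(a))))), s(h(pair(h(a), s(a))))))  →  h(pair(h(pair(a, s(a))), s(h(pair(h(a), s(a))))))   [R4 at 1.1.1.2]
2. h(pair(h(pair(a, s(a))), s(h(pair(h(a), s(a))))))  →  h(pair(a, s(h(pair(h(a), s(a))))))   [R4 at 1.1]
3. h(pair(a, s(h(pair(h(a), s(a))))))  →  h(pair(a, s(h(a))))   [R4 at 1.2.1]
4. h(pair(a, s(h(a))))  →  h(pair(a, s(a)))   [R6 at 1.2.1]
5. h(pair(a, s(a)))  →  a   [R4 at ε]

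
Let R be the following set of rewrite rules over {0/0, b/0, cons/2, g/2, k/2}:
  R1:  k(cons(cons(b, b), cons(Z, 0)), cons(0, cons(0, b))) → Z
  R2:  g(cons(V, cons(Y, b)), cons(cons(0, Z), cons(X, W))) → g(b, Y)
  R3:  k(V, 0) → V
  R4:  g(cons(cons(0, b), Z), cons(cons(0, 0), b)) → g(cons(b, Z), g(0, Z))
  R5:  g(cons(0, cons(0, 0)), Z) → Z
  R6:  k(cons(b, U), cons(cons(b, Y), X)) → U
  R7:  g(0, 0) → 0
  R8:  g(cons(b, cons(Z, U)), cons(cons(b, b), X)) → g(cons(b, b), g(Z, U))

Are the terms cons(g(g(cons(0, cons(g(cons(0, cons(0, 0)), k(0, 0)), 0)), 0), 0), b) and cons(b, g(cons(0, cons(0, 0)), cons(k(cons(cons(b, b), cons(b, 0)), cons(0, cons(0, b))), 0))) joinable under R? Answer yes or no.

no — NF(t₁) = cons(0, b), NF(t₂) = cons(b, cons(b, 0))

Reduce t₁ = cons(g(g(cons(0, cons(g(cons(0, cons(0, 0)), k(0, 0)), 0)), 0), 0), b):
1. cons(g(g(cons(0, cons(g(cons(0, cons(0, 0)), k(0, 0)), 0)), 0), 0), b)  →  cons(g(g(cons(0, cons(k(0, 0), 0)), 0), 0), b)   [R5 at 1.1.1.2.1]
2. cons(g(g(cons(0, cons(k(0, 0), 0)), 0), 0), b)  →  cons(g(g(cons(0, cons(0, 0)), 0), 0), b)   [R3 at 1.1.1.2.1]
3. cons(g(g(cons(0, cons(0, 0)), 0), 0), b)  →  cons(g(0, 0), b)   [R5 at 1.1]
4. cons(g(0, 0), b)  →  cons(0, b)   [R7 at 1]

Reduce t₂ = cons(b, g(cons(0, cons(0, 0)), cons(k(cons(cons(b, b), cons(b, 0)), cons(0, cons(0, b))), 0))):
1. cons(b, g(cons(0, cons(0, 0)), cons(k(cons(cons(b, b), cons(b, 0)), cons(0, cons(0, b))), 0)))  →  cons(b, cons(k(cons(cons(b, b), cons(b, 0)), cons(0, cons(0, b))), 0))   [R5 at 2]
2. cons(b, cons(k(cons(cons(b, b), cons(b, 0)), cons(0, cons(0, b))), 0))  →  cons(b, cons(b, 0))   [R1 at 2.1]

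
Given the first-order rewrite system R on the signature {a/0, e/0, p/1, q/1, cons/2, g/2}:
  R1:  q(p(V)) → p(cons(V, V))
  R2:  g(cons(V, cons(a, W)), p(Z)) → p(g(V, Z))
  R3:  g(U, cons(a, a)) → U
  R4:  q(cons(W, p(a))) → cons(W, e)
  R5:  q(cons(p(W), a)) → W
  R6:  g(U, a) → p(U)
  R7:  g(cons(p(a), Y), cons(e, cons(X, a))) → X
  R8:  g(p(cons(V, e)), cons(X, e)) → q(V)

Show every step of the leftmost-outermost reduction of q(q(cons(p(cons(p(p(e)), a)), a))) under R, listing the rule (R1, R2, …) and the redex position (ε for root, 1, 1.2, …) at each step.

1. q(q(cons(p(cons(p(p(e)), a)), a)))  →  q(cons(p(p(e)), a))   [R5 at 1]
2. q(cons(p(p(e)), a))  →  p(e)   [R5 at ε]

p(e)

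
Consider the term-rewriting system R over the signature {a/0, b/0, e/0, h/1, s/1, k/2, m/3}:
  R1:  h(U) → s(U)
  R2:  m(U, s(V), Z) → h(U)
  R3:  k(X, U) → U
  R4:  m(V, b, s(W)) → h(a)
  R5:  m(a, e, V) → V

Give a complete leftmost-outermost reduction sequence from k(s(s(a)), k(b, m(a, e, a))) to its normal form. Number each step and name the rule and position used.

1. k(s(s(a)), k(b, m(a, e, a)))  →  k(b, m(a, e, a))   [R3 at ε]
2. k(b, m(a, e, a))  →  m(a, e, a)   [R3 at ε]
3. m(a, e, a)  →  a   [R5 at ε]

a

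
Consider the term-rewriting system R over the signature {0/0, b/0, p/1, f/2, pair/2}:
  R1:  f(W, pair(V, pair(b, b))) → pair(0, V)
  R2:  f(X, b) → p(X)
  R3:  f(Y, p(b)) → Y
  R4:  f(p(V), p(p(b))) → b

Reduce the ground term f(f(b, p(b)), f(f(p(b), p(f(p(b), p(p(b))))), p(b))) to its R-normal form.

1. f(f(b, p(b)), f(f(p(b), p(f(p(b), p(p(b))))), p(b)))  →  f(b, f(f(p(b), p(f(p(b), p(p(b))))), p(b)))   [R3 at 1]
2. f(b, f(f(p(b), p(f(p(b), p(p(b))))), p(b)))  →  f(b, f(p(b), p(f(p(b), p(p(b))))))   [R3 at 2]
3. f(b, f(p(b), p(f(p(b), p(p(b))))))  →  f(b, f(p(b), p(b)))   [R4 at 2.2.1]
4. f(b, f(p(b), p(b)))  →  f(b, p(b))   [R3 at 2]
5. f(b, p(b))  →  b   [R3 at ε]

b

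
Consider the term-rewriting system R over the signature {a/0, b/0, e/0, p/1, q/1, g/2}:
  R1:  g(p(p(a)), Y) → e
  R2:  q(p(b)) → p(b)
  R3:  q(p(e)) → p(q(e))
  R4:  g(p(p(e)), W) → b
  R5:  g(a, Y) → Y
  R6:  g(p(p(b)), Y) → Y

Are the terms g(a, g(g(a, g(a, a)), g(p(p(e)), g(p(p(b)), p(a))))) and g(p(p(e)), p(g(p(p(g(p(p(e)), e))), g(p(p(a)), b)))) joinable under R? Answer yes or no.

Reduce t₁ = g(a, g(g(a, g(a, a)), g(p(p(e)), g(p(p(b)), p(a))))):
1. g(a, g(g(a, g(a, a)), g(p(p(e)), g(p(p(b)), p(a)))))  →  g(g(a, g(a, a)), g(p(p(e)), g(p(p(b)), p(a))))   [R5 at ε]
2. g(g(a, g(a, a)), g(p(p(e)), g(p(p(b)), p(a))))  →  g(g(a, a), g(p(p(e)), g(p(p(b)), p(a))))   [R5 at 1]
3. g(g(a, a), g(p(p(e)), g(p(p(b)), p(a))))  →  g(a, g(p(p(e)), g(p(p(b)), p(a))))   [R5 at 1]
4. g(a, g(p(p(e)), g(p(p(b)), p(a))))  →  g(p(p(e)), g(p(p(b)), p(a)))   [R5 at ε]
5. g(p(p(e)), g(p(p(b)), p(a)))  →  b   [R4 at ε]

Reduce t₂ = g(p(p(e)), p(g(p(p(g(p(p(e)), e))), g(p(p(a)), b)))):
1. g(p(p(e)), p(g(p(p(g(p(p(e)), e))), g(p(p(a)), b))))  →  b   [R4 at ε]

yes — NF(t₁) = b, NF(t₂) = b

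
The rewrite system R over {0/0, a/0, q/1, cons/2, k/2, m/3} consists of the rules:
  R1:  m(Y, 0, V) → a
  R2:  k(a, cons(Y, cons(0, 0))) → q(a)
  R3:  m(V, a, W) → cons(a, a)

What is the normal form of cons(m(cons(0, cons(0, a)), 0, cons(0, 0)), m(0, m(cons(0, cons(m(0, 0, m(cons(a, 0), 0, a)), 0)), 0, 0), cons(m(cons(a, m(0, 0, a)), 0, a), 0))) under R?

1. cons(m(cons(0, cons(0, a)), 0, cons(0, 0)), m(0, m(cons(0, cons(m(0, 0, m(cons(a, 0), 0, a)), 0)), 0, 0), cons(m(cons(a, m(0, 0, a)), 0, a), 0)))  →  cons(a, m(0, m(cons(0, cons(m(0, 0, m(cons(a, 0), 0, a)), 0)), 0, 0), cons(m(cons(a, m(0, 0, a)), 0, a), 0)))   [R1 at 1]
2. cons(a, m(0, m(cons(0, cons(m(0, 0, m(cons(a, 0), 0, a)), 0)), 0, 0), cons(m(cons(a, m(0, 0, a)), 0, a), 0)))  →  cons(a, m(0, a, cons(m(cons(a, m(0, 0, a)), 0, a), 0)))   [R1 at 2.2]
3. cons(a, m(0, a, cons(m(cons(a, m(0, 0, a)), 0, a), 0)))  →  cons(a, cons(a, a))   [R3 at 2]

cons(a, cons(a, a))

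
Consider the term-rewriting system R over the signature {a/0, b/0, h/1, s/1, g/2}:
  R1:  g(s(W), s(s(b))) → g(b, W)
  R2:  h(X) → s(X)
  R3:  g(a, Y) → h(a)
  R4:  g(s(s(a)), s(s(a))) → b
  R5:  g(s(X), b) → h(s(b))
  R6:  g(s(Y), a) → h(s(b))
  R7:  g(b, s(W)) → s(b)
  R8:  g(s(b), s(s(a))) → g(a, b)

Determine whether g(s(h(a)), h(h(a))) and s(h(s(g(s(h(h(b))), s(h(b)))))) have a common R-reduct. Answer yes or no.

Reduce t₁ = g(s(h(a)), h(h(a))):
1. g(s(h(a)), h(h(a)))  →  g(s(s(a)), h(h(a)))   [R2 at 1.1]
2. g(s(s(a)), h(h(a)))  →  g(s(s(a)), s(h(a)))   [R2 at 2]
3. g(s(s(a)), s(h(a)))  →  g(s(s(a)), s(s(a)))   [R2 at 2.1]
4. g(s(s(a)), s(s(a)))  →  b   [R4 at ε]

Reduce t₂ = s(h(s(g(s(h(h(b))), s(h(b)))))):
1. s(h(s(g(s(h(h(b))), s(h(b))))))  →  s(s(s(g(s(h(h(b))), s(h(b))))))   [R2 at 1]
2. s(s(s(g(s(h(h(b))), s(h(b))))))  →  s(s(s(g(s(s(h(b))), s(h(b))))))   [R2 at 1.1.1.1.1]
3. s(s(s(g(s(s(h(b))), s(h(b))))))  →  s(s(s(g(s(s(s(b))), s(h(b))))))   [R2 at 1.1.1.1.1.1]
4. s(s(s(g(s(s(s(b))), s(h(b))))))  →  s(s(s(g(s(s(s(b))), s(s(b))))))   [R2 at 1.1.1.2.1]
5. s(s(s(g(s(s(s(b))), s(s(b))))))  →  s(s(s(g(b, s(s(b))))))   [R1 at 1.1.1]
6. s(s(s(g(b, s(s(b))))))  →  s(s(s(s(b))))   [R7 at 1.1.1]

no — NF(t₁) = b, NF(t₂) = s(s(s(s(b))))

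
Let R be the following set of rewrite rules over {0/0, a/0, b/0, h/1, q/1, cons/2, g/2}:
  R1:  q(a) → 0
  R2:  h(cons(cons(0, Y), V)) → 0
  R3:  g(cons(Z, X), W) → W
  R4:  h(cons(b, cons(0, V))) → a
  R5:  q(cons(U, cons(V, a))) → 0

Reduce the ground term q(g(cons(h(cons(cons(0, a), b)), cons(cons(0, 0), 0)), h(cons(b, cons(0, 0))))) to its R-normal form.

1. q(g(cons(h(cons(cons(0, a), b)), cons(cons(0, 0), 0)), h(cons(b, cons(0, 0)))))  →  q(h(cons(b, cons(0, 0))))   [R3 at 1]
2. q(h(cons(b, cons(0, 0))))  →  q(a)   [R4 at 1]
3. q(a)  →  0   [R1 at ε]

0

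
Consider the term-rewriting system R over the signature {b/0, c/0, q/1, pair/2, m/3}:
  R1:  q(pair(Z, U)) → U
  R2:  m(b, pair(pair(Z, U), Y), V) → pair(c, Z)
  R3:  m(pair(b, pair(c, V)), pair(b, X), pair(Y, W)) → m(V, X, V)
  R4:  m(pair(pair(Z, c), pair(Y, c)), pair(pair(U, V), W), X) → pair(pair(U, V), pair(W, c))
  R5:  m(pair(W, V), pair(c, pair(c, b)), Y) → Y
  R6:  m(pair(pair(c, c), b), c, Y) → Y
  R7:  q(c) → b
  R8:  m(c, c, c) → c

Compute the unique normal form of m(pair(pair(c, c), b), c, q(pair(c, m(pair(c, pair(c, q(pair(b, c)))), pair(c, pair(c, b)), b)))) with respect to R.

b

1. m(pair(pair(c, c), b), c, q(pair(c, m(pair(c, pair(c, q(pair(b, c)))), pair(c, pair(c, b)), b))))  →  q(pair(c, m(pair(c, pair(c, q(pair(b, c)))), pair(c, pair(c, b)), b)))   [R6 at ε]
2. q(pair(c, m(pair(c, pair(c, q(pair(b, c)))), pair(c, pair(c, b)), b)))  →  m(pair(c, pair(c, q(pair(b, c)))), pair(c, pair(c, b)), b)   [R1 at ε]
3. m(pair(c, pair(c, q(pair(b, c)))), pair(c, pair(c, b)), b)  →  b   [R5 at ε]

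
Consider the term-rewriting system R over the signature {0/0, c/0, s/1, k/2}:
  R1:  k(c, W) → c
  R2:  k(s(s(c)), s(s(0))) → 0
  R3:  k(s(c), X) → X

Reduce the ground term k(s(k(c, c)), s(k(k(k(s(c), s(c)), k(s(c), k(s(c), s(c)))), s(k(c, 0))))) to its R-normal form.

1. k(s(k(c, c)), s(k(k(k(s(c), s(c)), k(s(c), k(s(c), s(c)))), s(k(c, 0)))))  →  k(s(c), s(k(k(k(s(c), s(c)), k(s(c), k(s(c), s(c)))), s(k(c, 0)))))   [R1 at 1.1]
2. k(s(c), s(k(k(k(s(c), s(c)), k(s(c), k(s(c), s(c)))), s(k(c, 0)))))  →  s(k(k(k(s(c), s(c)), k(s(c), k(s(c), s(c)))), s(k(c, 0))))   [R3 at ε]
3. s(k(k(k(s(c), s(c)), k(s(c), k(s(c), s(c)))), s(k(c, 0))))  →  s(k(k(s(c), k(s(c), k(s(c), s(c)))), s(k(c, 0))))   [R3 at 1.1.1]
4. s(k(k(s(c), k(s(c), k(s(c), s(c)))), s(k(c, 0))))  →  s(k(k(s(c), k(s(c), s(c))), s(k(c, 0))))   [R3 at 1.1]
5. s(k(k(s(c), k(s(c), s(c))), s(k(c, 0))))  →  s(k(k(s(c), s(c)), s(k(c, 0))))   [R3 at 1.1]
6. s(k(k(s(c), s(c)), s(k(c, 0))))  →  s(k(s(c), s(k(c, 0))))   [R3 at 1.1]
7. s(k(s(c), s(k(c, 0))))  →  s(s(k(c, 0)))   [R3 at 1]
8. s(s(k(c, 0)))  →  s(s(c))   [R1 at 1.1]

s(s(c))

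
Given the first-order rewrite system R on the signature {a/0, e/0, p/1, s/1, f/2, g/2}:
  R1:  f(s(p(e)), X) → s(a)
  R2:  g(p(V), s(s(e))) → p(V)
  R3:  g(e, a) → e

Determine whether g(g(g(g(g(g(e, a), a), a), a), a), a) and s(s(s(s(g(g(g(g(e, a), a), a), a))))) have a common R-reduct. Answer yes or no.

Reduce t₁ = g(g(g(g(g(g(e, a), a), a), a), a), a):
1. g(g(g(g(g(g(e, a), a), a), a), a), a)  →  g(g(g(g(g(e, a), a), a), a), a)   [R3 at 1.1.1.1.1]
2. g(g(g(g(g(e, a), a), a), a), a)  →  g(g(g(g(e, a), a), a), a)   [R3 at 1.1.1.1]
3. g(g(g(g(e, a), a), a), a)  →  g(g(g(e, a), a), a)   [R3 at 1.1.1]
4. g(g(g(e, a), a), a)  →  g(g(e, a), a)   [R3 at 1.1]
5. g(g(e, a), a)  →  g(e, a)   [R3 at 1]
6. g(e, a)  →  e   [R3 at ε]

Reduce t₂ = s(s(s(s(g(g(g(g(e, a), a), a), a))))):
1. s(s(s(s(g(g(g(g(e, a), a), a), a)))))  →  s(s(s(s(g(g(g(e, a), a), a)))))   [R3 at 1.1.1.1.1.1.1]
2. s(s(s(s(g(g(g(e, a), a), a)))))  →  s(s(s(s(g(g(e, a), a)))))   [R3 at 1.1.1.1.1.1]
3. s(s(s(s(g(g(e, a), a)))))  →  s(s(s(s(g(e, a)))))   [R3 at 1.1.1.1.1]
4. s(s(s(s(g(e, a)))))  →  s(s(s(s(e))))   [R3 at 1.1.1.1]

no — NF(t₁) = e, NF(t₂) = s(s(s(s(e))))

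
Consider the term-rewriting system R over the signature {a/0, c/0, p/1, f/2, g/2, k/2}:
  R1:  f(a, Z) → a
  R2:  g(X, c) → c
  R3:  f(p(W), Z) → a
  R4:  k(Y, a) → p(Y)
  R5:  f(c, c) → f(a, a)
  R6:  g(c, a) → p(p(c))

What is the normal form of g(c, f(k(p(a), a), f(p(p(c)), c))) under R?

p(p(c))

1. g(c, f(k(p(a), a), f(p(p(c)), c)))  →  g(c, f(p(p(a)), f(p(p(c)), c)))   [R4 at 2.1]
2. g(c, f(p(p(a)), f(p(p(c)), c)))  →  g(c, a)   [R3 at 2]
3. g(c, a)  →  p(p(c))   [R6 at ε]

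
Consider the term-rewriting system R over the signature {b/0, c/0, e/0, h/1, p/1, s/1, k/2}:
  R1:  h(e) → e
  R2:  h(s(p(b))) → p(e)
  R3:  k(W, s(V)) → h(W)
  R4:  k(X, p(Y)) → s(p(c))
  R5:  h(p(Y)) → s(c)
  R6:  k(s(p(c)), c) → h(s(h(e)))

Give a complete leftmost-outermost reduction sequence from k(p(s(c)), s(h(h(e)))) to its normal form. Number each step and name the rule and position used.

1. k(p(s(c)), s(h(h(e))))  →  h(p(s(c)))   [R3 at ε]
2. h(p(s(c)))  →  s(c)   [R5 at ε]

s(c)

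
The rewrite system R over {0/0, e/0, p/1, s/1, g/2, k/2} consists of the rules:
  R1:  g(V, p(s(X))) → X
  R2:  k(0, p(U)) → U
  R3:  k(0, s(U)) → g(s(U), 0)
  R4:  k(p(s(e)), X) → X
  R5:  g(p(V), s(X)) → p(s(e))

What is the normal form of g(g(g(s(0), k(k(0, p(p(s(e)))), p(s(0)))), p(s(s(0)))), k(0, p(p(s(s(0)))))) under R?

s(0)

1. g(g(g(s(0), k(k(0, p(p(s(e)))), p(s(0)))), p(s(s(0)))), k(0, p(p(s(s(0))))))  →  g(s(0), k(0, p(p(s(s(0))))))   [R1 at 1]
2. g(s(0), k(0, p(p(s(s(0))))))  →  g(s(0), p(s(s(0))))   [R2 at 2]
3. g(s(0), p(s(s(0))))  →  s(0)   [R1 at ε]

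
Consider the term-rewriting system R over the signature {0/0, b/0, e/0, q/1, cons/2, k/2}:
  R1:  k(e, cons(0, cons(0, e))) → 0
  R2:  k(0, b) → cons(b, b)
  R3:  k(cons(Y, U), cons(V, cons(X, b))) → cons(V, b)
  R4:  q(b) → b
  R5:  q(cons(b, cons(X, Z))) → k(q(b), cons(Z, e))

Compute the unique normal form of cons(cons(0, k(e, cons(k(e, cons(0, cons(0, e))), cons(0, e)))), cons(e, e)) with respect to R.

cons(cons(0, 0), cons(e, e))

1. cons(cons(0, k(e, cons(k(e, cons(0, cons(0, e))), cons(0, e)))), cons(e, e))  →  cons(cons(0, k(e, cons(0, cons(0, e)))), cons(e, e))   [R1 at 1.2.2.1]
2. cons(cons(0, k(e, cons(0, cons(0, e)))), cons(e, e))  →  cons(cons(0, 0), cons(e, e))   [R1 at 1.2]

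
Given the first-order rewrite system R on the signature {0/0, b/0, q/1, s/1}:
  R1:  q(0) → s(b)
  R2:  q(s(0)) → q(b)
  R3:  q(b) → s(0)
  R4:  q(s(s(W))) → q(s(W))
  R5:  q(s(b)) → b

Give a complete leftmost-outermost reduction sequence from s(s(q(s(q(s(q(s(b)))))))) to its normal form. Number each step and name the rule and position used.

1. s(s(q(s(q(s(q(s(b))))))))  →  s(s(q(s(q(s(b))))))   [R5 at 1.1.1.1.1.1]
2. s(s(q(s(q(s(b))))))  →  s(s(q(s(b))))   [R5 at 1.1.1.1]
3. s(s(q(s(b))))  →  s(s(b))   [R5 at 1.1]

s(s(b))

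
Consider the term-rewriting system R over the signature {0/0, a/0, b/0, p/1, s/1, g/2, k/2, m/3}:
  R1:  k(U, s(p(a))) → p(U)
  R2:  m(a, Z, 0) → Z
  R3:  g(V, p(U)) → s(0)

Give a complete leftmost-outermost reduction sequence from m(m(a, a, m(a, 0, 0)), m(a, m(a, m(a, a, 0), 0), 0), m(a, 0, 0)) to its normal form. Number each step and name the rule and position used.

a

1. m(m(a, a, m(a, 0, 0)), m(a, m(a, m(a, a, 0), 0), 0), m(a, 0, 0))  →  m(m(a, a, 0), m(a, m(a, m(a, a, 0), 0), 0), m(a, 0, 0))   [R2 at 1.3]
2. m(m(a, a, 0), m(a, m(a, m(a, a, 0), 0), 0), m(a, 0, 0))  →  m(a, m(a, m(a, m(a, a, 0), 0), 0), m(a, 0, 0))   [R2 at 1]
3. m(a, m(a, m(a, m(a, a, 0), 0), 0), m(a, 0, 0))  →  m(a, m(a, m(a, a, 0), 0), m(a, 0, 0))   [R2 at 2]
4. m(a, m(a, m(a, a, 0), 0), m(a, 0, 0))  →  m(a, m(a, a, 0), m(a, 0, 0))   [R2 at 2]
5. m(a, m(a, a, 0), m(a, 0, 0))  →  m(a, a, m(a, 0, 0))   [R2 at 2]
6. m(a, a, m(a, 0, 0))  →  m(a, a, 0)   [R2 at 3]
7. m(a, a, 0)  →  a   [R2 at ε]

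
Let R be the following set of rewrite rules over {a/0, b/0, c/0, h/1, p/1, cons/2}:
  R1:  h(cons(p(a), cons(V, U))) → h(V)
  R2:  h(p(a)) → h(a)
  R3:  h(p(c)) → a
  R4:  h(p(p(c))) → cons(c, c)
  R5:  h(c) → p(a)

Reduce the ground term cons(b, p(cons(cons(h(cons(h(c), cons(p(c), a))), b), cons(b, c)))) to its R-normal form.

cons(b, p(cons(cons(a, b), cons(b, c))))

1. cons(b, p(cons(cons(h(cons(h(c), cons(p(c), a))), b), cons(b, c))))  →  cons(b, p(cons(cons(h(cons(p(a), cons(p(c), a))), b), cons(b, c))))   [R5 at 2.1.1.1.1.1]
2. cons(b, p(cons(cons(h(cons(p(a), cons(p(c), a))), b), cons(b, c))))  →  cons(b, p(cons(cons(h(p(c)), b), cons(b, c))))   [R1 at 2.1.1.1]
3. cons(b, p(cons(cons(h(p(c)), b), cons(b, c))))  →  cons(b, p(cons(cons(a, b), cons(b, c))))   [R3 at 2.1.1.1]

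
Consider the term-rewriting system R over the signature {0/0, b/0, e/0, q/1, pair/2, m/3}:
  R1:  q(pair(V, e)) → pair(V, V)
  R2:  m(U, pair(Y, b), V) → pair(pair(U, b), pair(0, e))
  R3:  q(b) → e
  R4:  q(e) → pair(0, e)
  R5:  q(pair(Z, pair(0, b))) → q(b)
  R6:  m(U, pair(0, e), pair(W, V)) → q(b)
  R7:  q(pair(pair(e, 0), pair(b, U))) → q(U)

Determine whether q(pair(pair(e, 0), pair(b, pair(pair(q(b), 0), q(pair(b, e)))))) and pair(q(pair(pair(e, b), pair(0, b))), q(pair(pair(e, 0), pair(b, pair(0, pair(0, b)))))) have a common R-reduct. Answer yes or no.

no — NF(t₁) = e, NF(t₂) = pair(e, e)

Reduce t₁ = q(pair(pair(e, 0), pair(b, pair(pair(q(b), 0), q(pair(b, e)))))):
1. q(pair(pair(e, 0), pair(b, pair(pair(q(b), 0), q(pair(b, e))))))  →  q(pair(pair(q(b), 0), q(pair(b, e))))   [R7 at ε]
2. q(pair(pair(q(b), 0), q(pair(b, e))))  →  q(pair(pair(e, 0), q(pair(b, e))))   [R3 at 1.1.1]
3. q(pair(pair(e, 0), q(pair(b, e))))  →  q(pair(pair(e, 0), pair(b, b)))   [R1 at 1.2]
4. q(pair(pair(e, 0), pair(b, b)))  →  q(b)   [R7 at ε]
5. q(b)  →  e   [R3 at ε]

Reduce t₂ = pair(q(pair(pair(e, b), pair(0, b))), q(pair(pair(e, 0), pair(b, pair(0, pair(0, b)))))):
1. pair(q(pair(pair(e, b), pair(0, b))), q(pair(pair(e, 0), pair(b, pair(0, pair(0, b))))))  →  pair(q(b), q(pair(pair(e, 0), pair(b, pair(0, pair(0, b))))))   [R5 at 1]
2. pair(q(b), q(pair(pair(e, 0), pair(b, pair(0, pair(0, b))))))  →  pair(e, q(pair(pair(e, 0), pair(b, pair(0, pair(0, b))))))   [R3 at 1]
3. pair(e, q(pair(pair(e, 0), pair(b, pair(0, pair(0, b))))))  →  pair(e, q(pair(0, pair(0, b))))   [R7 at 2]
4. pair(e, q(pair(0, pair(0, b))))  →  pair(e, q(b))   [R5 at 2]
5. pair(e, q(b))  →  pair(e, e)   [R3 at 2]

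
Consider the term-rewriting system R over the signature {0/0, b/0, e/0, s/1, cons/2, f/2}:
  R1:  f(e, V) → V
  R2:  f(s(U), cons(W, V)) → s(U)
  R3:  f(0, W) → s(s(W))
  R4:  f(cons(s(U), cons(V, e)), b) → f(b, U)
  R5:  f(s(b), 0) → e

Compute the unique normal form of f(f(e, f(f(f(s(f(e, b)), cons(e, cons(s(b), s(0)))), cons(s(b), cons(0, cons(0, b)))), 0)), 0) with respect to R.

0

1. f(f(e, f(f(f(s(f(e, b)), cons(e, cons(s(b), s(0)))), cons(s(b), cons(0, cons(0, b)))), 0)), 0)  →  f(f(f(f(s(f(e, b)), cons(e, cons(s(b), s(0)))), cons(s(b), cons(0, cons(0, b)))), 0), 0)   [R1 at 1]
2. f(f(f(f(s(f(e, b)), cons(e, cons(s(b), s(0)))), cons(s(b), cons(0, cons(0, b)))), 0), 0)  →  f(f(f(s(f(e, b)), cons(s(b), cons(0, cons(0, b)))), 0), 0)   [R2 at 1.1.1]
3. f(f(f(s(f(e, b)), cons(s(b), cons(0, cons(0, b)))), 0), 0)  →  f(f(s(f(e, b)), 0), 0)   [R2 at 1.1]
4. f(f(s(f(e, b)), 0), 0)  →  f(f(s(b), 0), 0)   [R1 at 1.1.1]
5. f(f(s(b), 0), 0)  →  f(e, 0)   [R5 at 1]
6. f(e, 0)  →  0   [R1 at ε]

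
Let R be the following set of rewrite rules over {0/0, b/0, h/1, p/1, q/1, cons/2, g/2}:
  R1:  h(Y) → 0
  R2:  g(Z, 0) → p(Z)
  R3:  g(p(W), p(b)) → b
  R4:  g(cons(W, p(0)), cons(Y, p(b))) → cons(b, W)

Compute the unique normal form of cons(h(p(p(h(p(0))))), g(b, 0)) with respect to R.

cons(0, p(b))

1. cons(h(p(p(h(p(0))))), g(b, 0))  →  cons(0, g(b, 0))   [R1 at 1]
2. cons(0, g(b, 0))  →  cons(0, p(b))   [R2 at 2]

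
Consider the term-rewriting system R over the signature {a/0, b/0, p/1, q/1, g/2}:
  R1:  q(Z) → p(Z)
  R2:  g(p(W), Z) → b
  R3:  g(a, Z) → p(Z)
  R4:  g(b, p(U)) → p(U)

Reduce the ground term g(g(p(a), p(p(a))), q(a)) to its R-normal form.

1. g(g(p(a), p(p(a))), q(a))  →  g(b, q(a))   [R2 at 1]
2. g(b, q(a))  →  g(b, p(a))   [R1 at 2]
3. g(b, p(a))  →  p(a)   [R4 at ε]

p(a)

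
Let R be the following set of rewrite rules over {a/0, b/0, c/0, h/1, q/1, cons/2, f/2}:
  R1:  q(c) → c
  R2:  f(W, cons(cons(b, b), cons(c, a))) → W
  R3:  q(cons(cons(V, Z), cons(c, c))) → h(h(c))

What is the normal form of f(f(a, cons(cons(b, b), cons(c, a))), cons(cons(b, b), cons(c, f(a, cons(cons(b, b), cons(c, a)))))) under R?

a

1. f(f(a, cons(cons(b, b), cons(c, a))), cons(cons(b, b), cons(c, f(a, cons(cons(b, b), cons(c, a))))))  →  f(a, cons(cons(b, b), cons(c, f(a, cons(cons(b, b), cons(c, a))))))   [R2 at 1]
2. f(a, cons(cons(b, b), cons(c, f(a, cons(cons(b, b), cons(c, a))))))  →  f(a, cons(cons(b, b), cons(c, a)))   [R2 at 2.2.2]
3. f(a, cons(cons(b, b), cons(c, a)))  →  a   [R2 at ε]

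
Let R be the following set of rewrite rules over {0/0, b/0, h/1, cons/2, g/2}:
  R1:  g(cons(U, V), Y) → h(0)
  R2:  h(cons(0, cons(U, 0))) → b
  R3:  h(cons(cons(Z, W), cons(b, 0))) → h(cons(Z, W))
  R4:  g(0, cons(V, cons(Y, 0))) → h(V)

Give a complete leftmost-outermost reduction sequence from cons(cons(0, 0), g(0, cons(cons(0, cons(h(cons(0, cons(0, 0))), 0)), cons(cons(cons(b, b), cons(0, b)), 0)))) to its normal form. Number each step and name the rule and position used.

1. cons(cons(0, 0), g(0, cons(cons(0, cons(h(cons(0, cons(0, 0))), 0)), cons(cons(cons(b, b), cons(0, b)), 0))))  →  cons(cons(0, 0), h(cons(0, cons(h(cons(0, cons(0, 0))), 0))))   [R4 at 2]
2. cons(cons(0, 0), h(cons(0, cons(h(cons(0, cons(0, 0))), 0))))  →  cons(cons(0, 0), b)   [R2 at 2]

cons(cons(0, 0), b)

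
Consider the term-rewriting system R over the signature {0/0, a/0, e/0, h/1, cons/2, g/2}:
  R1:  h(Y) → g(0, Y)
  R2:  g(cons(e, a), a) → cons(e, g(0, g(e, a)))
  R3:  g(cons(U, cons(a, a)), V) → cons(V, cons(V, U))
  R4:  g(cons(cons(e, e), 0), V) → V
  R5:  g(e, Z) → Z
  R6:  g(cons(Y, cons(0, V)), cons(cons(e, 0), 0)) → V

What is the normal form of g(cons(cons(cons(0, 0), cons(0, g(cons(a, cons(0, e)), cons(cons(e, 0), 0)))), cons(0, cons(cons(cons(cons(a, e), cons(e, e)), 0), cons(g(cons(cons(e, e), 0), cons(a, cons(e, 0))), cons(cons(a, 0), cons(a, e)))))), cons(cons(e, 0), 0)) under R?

1. g(cons(cons(cons(0, 0), cons(0, g(cons(a, cons(0, e)), cons(cons(e, 0), 0)))), cons(0, cons(cons(cons(cons(a, e), cons(e, e)), 0), cons(g(cons(cons(e, e), 0), cons(a, cons(e, 0))), cons(cons(a, 0), cons(a, e)))))), cons(cons(e, 0), 0))  →  cons(cons(cons(cons(a, e), cons(e, e)), 0), cons(g(cons(cons(e, e), 0), cons(a, cons(e, 0))), cons(cons(a, 0), cons(a, e))))   [R6 at ε]
2. cons(cons(cons(cons(a, e), cons(e, e)), 0), cons(g(cons(cons(e, e), 0), cons(a, cons(e, 0))), cons(cons(a, 0), cons(a, e))))  →  cons(cons(cons(cons(a, e), cons(e, e)), 0), cons(cons(a, cons(e, 0)), cons(cons(a, 0), cons(a, e))))   [R4 at 2.1]

cons(cons(cons(cons(a, e), cons(e, e)), 0), cons(cons(a, cons(e, 0)), cons(cons(a, 0), cons(a, e))))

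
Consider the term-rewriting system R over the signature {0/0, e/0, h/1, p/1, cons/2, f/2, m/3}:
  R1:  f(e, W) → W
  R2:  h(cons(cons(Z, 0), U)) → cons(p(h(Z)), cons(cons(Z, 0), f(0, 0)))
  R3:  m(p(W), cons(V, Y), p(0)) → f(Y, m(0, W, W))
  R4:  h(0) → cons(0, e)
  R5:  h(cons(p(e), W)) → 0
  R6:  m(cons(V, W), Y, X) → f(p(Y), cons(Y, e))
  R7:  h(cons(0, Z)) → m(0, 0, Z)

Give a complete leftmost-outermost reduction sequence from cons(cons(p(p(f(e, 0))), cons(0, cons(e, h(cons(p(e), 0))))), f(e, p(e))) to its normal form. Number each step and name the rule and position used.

1. cons(cons(p(p(f(e, 0))), cons(0, cons(e, h(cons(p(e), 0))))), f(e, p(e)))  →  cons(cons(p(p(0)), cons(0, cons(e, h(cons(p(e), 0))))), f(e, p(e)))   [R1 at 1.1.1.1]
2. cons(cons(p(p(0)), cons(0, cons(e, h(cons(p(e), 0))))), f(e, p(e)))  →  cons(cons(p(p(0)), cons(0, cons(e, 0))), f(e, p(e)))   [R5 at 1.2.2.2]
3. cons(cons(p(p(0)), cons(0, cons(e, 0))), f(e, p(e)))  →  cons(cons(p(p(0)), cons(0, cons(e, 0))), p(e))   [R1 at 2]

cons(cons(p(p(0)), cons(0, cons(e, 0))), p(e))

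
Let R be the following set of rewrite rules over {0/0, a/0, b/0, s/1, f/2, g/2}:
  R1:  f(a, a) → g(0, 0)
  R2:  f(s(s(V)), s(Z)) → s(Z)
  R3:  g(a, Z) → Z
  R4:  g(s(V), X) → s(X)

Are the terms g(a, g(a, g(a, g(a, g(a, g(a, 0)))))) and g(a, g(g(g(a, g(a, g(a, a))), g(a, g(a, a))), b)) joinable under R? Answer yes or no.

no — NF(t₁) = 0, NF(t₂) = b

Reduce t₁ = g(a, g(a, g(a, g(a, g(a, g(a, 0)))))):
1. g(a, g(a, g(a, g(a, g(a, g(a, 0))))))  →  g(a, g(a, g(a, g(a, g(a, 0)))))   [R3 at ε]
2. g(a, g(a, g(a, g(a, g(a, 0)))))  →  g(a, g(a, g(a, g(a, 0))))   [R3 at ε]
3. g(a, g(a, g(a, g(a, 0))))  →  g(a, g(a, g(a, 0)))   [R3 at ε]
4. g(a, g(a, g(a, 0)))  →  g(a, g(a, 0))   [R3 at ε]
5. g(a, g(a, 0))  →  g(a, 0)   [R3 at ε]
6. g(a, 0)  →  0   [R3 at ε]

Reduce t₂ = g(a, g(g(g(a, g(a, g(a, a))), g(a, g(a, a))), b)):
1. g(a, g(g(g(a, g(a, g(a, a))), g(a, g(a, a))), b))  →  g(g(g(a, g(a, g(a, a))), g(a, g(a, a))), b)   [R3 at ε]
2. g(g(g(a, g(a, g(a, a))), g(a, g(a, a))), b)  →  g(g(g(a, g(a, a)), g(a, g(a, a))), b)   [R3 at 1.1]
3. g(g(g(a, g(a, a)), g(a, g(a, a))), b)  →  g(g(g(a, a), g(a, g(a, a))), b)   [R3 at 1.1]
4. g(g(g(a, a), g(a, g(a, a))), b)  →  g(g(a, g(a, g(a, a))), b)   [R3 at 1.1]
5. g(g(a, g(a, g(a, a))), b)  →  g(g(a, g(a, a)), b)   [R3 at 1]
6. g(g(a, g(a, a)), b)  →  g(g(a, a), b)   [R3 at 1]
7. g(g(a, a), b)  →  g(a, b)   [R3 at 1]
8. g(a, b)  →  b   [R3 at ε]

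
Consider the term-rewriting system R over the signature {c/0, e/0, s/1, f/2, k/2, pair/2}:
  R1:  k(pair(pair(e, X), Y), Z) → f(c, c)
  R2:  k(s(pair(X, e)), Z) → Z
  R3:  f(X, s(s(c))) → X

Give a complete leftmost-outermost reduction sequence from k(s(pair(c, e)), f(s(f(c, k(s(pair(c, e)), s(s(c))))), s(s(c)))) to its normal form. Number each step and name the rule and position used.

1. k(s(pair(c, e)), f(s(f(c, k(s(pair(c, e)), s(s(c))))), s(s(c))))  →  f(s(f(c, k(s(pair(c, e)), s(s(c))))), s(s(c)))   [R2 at ε]
2. f(s(f(c, k(s(pair(c, e)), s(s(c))))), s(s(c)))  →  s(f(c, k(s(pair(c, e)), s(s(c)))))   [R3 at ε]
3. s(f(c, k(s(pair(c, e)), s(s(c)))))  →  s(f(c, s(s(c))))   [R2 at 1.2]
4. s(f(c, s(s(c))))  →  s(c)   [R3 at 1]

s(c)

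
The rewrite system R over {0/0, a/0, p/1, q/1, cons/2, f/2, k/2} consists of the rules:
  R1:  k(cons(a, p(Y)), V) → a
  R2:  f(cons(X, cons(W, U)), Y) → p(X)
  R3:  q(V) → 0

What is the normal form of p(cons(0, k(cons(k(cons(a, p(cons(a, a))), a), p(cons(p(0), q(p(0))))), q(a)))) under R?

p(cons(0, a))

1. p(cons(0, k(cons(k(cons(a, p(cons(a, a))), a), p(cons(p(0), q(p(0))))), q(a))))  →  p(cons(0, k(cons(a, p(cons(p(0), q(p(0))))), q(a))))   [R1 at 1.2.1.1]
2. p(cons(0, k(cons(a, p(cons(p(0), q(p(0))))), q(a))))  →  p(cons(0, a))   [R1 at 1.2]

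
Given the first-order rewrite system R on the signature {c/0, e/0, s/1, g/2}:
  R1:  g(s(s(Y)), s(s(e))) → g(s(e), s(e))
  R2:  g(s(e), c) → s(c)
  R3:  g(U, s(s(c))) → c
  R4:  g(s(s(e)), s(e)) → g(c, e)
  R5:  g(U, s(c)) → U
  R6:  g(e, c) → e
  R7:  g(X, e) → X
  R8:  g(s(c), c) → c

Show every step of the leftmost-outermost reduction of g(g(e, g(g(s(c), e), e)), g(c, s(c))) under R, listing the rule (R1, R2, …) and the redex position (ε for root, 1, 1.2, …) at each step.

1. g(g(e, g(g(s(c), e), e)), g(c, s(c)))  →  g(g(e, g(s(c), e)), g(c, s(c)))   [R7 at 1.2]
2. g(g(e, g(s(c), e)), g(c, s(c)))  →  g(g(e, s(c)), g(c, s(c)))   [R7 at 1.2]
3. g(g(e, s(c)), g(c, s(c)))  →  g(e, g(c, s(c)))   [R5 at 1]
4. g(e, g(c, s(c)))  →  g(e, c)   [R5 at 2]
5. g(e, c)  →  e   [R6 at ε]

e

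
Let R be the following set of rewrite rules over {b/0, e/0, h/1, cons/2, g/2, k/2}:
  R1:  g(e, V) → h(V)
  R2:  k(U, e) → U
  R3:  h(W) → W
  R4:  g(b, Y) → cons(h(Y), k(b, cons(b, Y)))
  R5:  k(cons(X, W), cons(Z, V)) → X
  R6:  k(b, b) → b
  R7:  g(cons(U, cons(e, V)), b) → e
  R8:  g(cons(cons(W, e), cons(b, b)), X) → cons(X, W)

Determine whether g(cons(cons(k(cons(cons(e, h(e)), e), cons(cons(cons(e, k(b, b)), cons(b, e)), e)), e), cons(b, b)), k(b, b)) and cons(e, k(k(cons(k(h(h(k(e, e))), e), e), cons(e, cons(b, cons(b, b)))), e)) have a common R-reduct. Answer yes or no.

no — NF(t₁) = cons(b, cons(e, e)), NF(t₂) = cons(e, e)

Reduce t₁ = g(cons(cons(k(cons(cons(e, h(e)), e), cons(cons(cons(e, k(b, b)), cons(b, e)), e)), e), cons(b, b)), k(b, b)):
1. g(cons(cons(k(cons(cons(e, h(e)), e), cons(cons(cons(e, k(b, b)), cons(b, e)), e)), e), cons(b, b)), k(b, b))  →  cons(k(b, b), k(cons(cons(e, h(e)), e), cons(cons(cons(e, k(b, b)), cons(b, e)), e)))   [R8 at ε]
2. cons(k(b, b), k(cons(cons(e, h(e)), e), cons(cons(cons(e, k(b, b)), cons(b, e)), e)))  →  cons(b, k(cons(cons(e, h(e)), e), cons(cons(cons(e, k(b, b)), cons(b, e)), e)))   [R6 at 1]
3. cons(b, k(cons(cons(e, h(e)), e), cons(cons(cons(e, k(b, b)), cons(b, e)), e)))  →  cons(b, cons(e, h(e)))   [R5 at 2]
4. cons(b, cons(e, h(e)))  →  cons(b, cons(e, e))   [R3 at 2.2]

Reduce t₂ = cons(e, k(k(cons(k(h(h(k(e, e))), e), e), cons(e, cons(b, cons(b, b)))), e)):
1. cons(e, k(k(cons(k(h(h(k(e, e))), e), e), cons(e, cons(b, cons(b, b)))), e))  →  cons(e, k(cons(k(h(h(k(e, e))), e), e), cons(e, cons(b, cons(b, b)))))   [R2 at 2]
2. cons(e, k(cons(k(h(h(k(e, e))), e), e), cons(e, cons(b, cons(b, b)))))  →  cons(e, k(h(h(k(e, e))), e))   [R5 at 2]
3. cons(e, k(h(h(k(e, e))), e))  →  cons(e, h(h(k(e, e))))   [R2 at 2]
4. cons(e, h(h(k(e, e))))  →  cons(e, h(k(e, e)))   [R3 at 2]
5. cons(e, h(k(e, e)))  →  cons(e, k(e, e))   [R3 at 2]
6. cons(e, k(e, e))  →  cons(e, e)   [R2 at 2]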